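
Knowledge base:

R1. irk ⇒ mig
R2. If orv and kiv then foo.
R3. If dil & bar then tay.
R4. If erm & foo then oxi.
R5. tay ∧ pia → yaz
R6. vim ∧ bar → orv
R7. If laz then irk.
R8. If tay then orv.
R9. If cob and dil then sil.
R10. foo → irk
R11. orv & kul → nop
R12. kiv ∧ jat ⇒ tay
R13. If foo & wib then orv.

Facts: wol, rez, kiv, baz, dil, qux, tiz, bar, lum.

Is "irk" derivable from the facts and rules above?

tay  (by R3: dil, bar)
orv  (by R8: tay)
foo  (by R2: orv, kiv)
irk  (by R10: foo)

Yes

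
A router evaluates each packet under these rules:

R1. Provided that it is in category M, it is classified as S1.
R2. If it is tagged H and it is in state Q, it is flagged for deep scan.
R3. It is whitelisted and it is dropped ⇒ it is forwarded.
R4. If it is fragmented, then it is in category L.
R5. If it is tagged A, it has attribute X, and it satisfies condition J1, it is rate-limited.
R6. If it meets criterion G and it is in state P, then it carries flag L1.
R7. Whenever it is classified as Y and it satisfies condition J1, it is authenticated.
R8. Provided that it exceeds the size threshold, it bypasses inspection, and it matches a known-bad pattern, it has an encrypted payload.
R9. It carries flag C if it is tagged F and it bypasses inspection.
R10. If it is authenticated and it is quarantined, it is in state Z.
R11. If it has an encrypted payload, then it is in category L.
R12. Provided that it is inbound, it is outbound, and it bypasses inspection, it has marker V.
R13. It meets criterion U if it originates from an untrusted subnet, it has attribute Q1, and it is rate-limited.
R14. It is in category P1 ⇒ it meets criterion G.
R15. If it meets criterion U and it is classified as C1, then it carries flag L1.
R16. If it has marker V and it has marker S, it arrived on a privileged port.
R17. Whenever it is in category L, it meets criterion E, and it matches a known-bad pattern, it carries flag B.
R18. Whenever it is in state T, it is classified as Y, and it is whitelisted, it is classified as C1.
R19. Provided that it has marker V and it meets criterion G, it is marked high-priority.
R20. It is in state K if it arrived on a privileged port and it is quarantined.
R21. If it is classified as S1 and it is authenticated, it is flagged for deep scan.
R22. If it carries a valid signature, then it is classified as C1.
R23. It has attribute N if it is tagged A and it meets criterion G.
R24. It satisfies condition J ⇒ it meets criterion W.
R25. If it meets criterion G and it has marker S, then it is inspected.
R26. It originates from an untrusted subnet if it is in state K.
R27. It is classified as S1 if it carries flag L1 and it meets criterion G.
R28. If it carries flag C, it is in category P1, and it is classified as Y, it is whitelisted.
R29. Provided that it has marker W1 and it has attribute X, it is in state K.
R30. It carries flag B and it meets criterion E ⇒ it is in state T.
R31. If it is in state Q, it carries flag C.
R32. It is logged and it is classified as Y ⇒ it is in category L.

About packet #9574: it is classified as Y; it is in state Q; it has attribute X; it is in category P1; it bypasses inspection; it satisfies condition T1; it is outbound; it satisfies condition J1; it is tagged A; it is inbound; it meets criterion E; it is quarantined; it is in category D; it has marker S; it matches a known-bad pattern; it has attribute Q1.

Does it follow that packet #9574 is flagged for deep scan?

Forward chaining from the given facts derives: is rate-limited, is authenticated, is in state Z, has marker V, meets criterion G, arrived on a privileged port, is marked high-priority, is in state K, has attribute N, is inspected, originates from an untrusted subnet, carries flag C, meets criterion U, is whitelisted.
Rules concluding "it is flagged for deep scan": R2 needs "it is tagged H"; R21 needs "it is classified as S1" — none of these are established.

No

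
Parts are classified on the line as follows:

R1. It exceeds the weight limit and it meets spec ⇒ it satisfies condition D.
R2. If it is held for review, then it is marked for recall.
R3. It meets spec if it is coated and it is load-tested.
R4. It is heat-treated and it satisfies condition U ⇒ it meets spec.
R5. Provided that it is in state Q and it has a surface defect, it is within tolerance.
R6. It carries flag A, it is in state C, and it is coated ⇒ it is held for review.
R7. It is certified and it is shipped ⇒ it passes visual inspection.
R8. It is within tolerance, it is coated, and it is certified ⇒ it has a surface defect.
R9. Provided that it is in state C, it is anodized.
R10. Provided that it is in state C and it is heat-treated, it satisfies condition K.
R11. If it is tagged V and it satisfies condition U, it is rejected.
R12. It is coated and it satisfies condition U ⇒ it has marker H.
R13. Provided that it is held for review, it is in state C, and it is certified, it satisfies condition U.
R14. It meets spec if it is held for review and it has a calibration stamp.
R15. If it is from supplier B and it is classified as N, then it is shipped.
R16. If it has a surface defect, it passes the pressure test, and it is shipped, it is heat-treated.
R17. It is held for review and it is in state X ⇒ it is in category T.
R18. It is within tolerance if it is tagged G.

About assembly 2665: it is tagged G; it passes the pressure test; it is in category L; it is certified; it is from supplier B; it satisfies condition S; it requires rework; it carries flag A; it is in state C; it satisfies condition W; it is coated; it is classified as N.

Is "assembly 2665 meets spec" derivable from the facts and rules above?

By R6 (it carries flag A, it is in state C, it is coated): it is held for review.
By R13 (it is held for review, it is in state C, it is certified): it satisfies condition U.
By R15 (it is from supplier B, it is classified as N): it is shipped.
By R18 (it is tagged G): it is within tolerance.
By R8 (it is within tolerance, it is coated, it is certified): it has a surface defect.
By R16 (it has a surface defect, it passes the pressure test, it is shipped): it is heat-treated.
By R4 (it is heat-treated, it satisfies condition U): it meets spec.

Yes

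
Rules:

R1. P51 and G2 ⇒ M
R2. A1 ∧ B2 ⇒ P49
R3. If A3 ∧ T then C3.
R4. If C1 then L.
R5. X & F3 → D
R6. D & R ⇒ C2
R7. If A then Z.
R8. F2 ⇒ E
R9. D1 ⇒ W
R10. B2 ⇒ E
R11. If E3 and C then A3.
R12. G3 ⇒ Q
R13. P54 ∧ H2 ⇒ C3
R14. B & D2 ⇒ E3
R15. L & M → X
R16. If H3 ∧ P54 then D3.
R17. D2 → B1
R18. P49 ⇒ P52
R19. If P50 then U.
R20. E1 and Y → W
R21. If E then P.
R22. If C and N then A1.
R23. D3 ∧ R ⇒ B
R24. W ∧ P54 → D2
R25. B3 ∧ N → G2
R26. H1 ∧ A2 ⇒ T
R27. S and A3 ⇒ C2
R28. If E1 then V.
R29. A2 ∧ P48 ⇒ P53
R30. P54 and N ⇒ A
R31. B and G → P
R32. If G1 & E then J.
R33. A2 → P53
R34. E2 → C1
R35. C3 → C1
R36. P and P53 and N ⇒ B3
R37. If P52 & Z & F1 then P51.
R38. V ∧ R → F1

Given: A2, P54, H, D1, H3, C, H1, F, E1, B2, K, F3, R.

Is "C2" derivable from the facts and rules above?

Forward chaining from the given facts derives: W, E, D3, P, B, D2, T, V, P53, F1, E3, B1, A3, C3, C1, L.
Rules concluding C2: R6 needs D; R27 needs S — none of these are established.

No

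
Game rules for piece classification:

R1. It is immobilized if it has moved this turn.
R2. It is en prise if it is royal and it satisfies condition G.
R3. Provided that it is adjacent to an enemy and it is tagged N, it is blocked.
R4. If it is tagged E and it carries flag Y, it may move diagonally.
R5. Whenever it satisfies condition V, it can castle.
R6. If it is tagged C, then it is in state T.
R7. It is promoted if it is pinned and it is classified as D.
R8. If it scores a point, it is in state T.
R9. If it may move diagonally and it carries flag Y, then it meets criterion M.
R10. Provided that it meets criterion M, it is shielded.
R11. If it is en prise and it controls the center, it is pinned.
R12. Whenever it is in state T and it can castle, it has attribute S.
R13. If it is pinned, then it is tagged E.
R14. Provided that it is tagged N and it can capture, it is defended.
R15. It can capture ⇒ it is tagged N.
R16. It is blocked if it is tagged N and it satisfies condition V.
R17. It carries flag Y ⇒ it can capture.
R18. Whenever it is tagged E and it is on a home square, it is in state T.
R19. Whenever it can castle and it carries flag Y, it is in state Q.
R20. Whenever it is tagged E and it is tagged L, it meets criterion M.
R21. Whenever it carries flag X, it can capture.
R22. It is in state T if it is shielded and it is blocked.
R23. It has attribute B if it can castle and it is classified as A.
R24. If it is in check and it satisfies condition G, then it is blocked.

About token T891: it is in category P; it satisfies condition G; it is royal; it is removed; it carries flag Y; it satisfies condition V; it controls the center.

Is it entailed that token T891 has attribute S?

Yes

By R2 (it is royal, it satisfies condition G): it is en prise.
By R5 (it satisfies condition V): it can castle.
By R11 (it is en prise, it controls the center): it is pinned.
By R13 (it is pinned): it is tagged E.
By R17 (it carries flag Y): it can capture.
By R4 (it is tagged E, it carries flag Y): it may move diagonally.
By R9 (it may move diagonally, it carries flag Y): it meets criterion M.
By R10 (it meets criterion M): it is shielded.
By R15 (it can capture): it is tagged N.
By R16 (it is tagged N, it satisfies condition V): it is blocked.
By R22 (it is shielded, it is blocked): it is in state T.
By R12 (it is in state T, it can castle): it has attribute S.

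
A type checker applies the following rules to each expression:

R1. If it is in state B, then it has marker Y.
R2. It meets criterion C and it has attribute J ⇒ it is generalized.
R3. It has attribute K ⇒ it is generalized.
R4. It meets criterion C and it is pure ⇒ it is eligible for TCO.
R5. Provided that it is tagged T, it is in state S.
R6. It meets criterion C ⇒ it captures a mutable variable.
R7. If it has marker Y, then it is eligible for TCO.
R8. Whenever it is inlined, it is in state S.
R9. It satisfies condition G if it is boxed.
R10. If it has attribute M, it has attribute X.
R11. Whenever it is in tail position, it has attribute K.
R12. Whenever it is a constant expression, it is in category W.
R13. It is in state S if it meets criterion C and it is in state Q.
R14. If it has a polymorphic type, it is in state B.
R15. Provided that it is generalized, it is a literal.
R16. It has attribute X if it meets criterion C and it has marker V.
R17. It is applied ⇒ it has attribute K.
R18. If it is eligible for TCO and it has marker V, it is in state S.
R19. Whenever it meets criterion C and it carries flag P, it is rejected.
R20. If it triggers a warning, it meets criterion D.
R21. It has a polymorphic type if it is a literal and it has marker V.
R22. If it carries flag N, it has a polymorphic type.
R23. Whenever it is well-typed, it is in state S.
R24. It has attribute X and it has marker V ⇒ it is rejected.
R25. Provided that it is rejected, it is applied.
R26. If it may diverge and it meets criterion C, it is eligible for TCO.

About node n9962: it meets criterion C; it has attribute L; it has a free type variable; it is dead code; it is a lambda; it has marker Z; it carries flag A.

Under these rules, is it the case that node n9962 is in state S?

Forward chaining from the given facts derives: captures a mutable variable.
Rules concluding "it is in state S": R5 needs "it is tagged T"; R8 needs "it is inlined"; R13 needs "it is in state Q"; R18 needs "it is eligible for TCO"; R23 needs "it is well-typed" — none of these are established.

No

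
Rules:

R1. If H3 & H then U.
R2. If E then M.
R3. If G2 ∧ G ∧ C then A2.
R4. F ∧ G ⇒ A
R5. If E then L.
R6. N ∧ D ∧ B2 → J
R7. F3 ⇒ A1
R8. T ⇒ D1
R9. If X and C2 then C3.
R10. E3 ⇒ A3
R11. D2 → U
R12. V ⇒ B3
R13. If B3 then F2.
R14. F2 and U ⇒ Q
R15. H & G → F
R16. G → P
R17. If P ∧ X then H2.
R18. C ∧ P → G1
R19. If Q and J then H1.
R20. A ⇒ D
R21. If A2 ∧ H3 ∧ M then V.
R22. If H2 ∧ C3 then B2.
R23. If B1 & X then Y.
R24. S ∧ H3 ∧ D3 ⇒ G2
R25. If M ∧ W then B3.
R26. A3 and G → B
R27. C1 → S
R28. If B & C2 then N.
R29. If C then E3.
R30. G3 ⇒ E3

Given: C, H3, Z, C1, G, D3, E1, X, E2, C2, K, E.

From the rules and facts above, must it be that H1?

No

Forward chaining from the given facts derives: M, L, C3, P, H2, G1, B2, S, E3, A3, G2, B, N, A2, V, B3, F2.
The only rule concluding H1 is R19, which needs Q; that is never established.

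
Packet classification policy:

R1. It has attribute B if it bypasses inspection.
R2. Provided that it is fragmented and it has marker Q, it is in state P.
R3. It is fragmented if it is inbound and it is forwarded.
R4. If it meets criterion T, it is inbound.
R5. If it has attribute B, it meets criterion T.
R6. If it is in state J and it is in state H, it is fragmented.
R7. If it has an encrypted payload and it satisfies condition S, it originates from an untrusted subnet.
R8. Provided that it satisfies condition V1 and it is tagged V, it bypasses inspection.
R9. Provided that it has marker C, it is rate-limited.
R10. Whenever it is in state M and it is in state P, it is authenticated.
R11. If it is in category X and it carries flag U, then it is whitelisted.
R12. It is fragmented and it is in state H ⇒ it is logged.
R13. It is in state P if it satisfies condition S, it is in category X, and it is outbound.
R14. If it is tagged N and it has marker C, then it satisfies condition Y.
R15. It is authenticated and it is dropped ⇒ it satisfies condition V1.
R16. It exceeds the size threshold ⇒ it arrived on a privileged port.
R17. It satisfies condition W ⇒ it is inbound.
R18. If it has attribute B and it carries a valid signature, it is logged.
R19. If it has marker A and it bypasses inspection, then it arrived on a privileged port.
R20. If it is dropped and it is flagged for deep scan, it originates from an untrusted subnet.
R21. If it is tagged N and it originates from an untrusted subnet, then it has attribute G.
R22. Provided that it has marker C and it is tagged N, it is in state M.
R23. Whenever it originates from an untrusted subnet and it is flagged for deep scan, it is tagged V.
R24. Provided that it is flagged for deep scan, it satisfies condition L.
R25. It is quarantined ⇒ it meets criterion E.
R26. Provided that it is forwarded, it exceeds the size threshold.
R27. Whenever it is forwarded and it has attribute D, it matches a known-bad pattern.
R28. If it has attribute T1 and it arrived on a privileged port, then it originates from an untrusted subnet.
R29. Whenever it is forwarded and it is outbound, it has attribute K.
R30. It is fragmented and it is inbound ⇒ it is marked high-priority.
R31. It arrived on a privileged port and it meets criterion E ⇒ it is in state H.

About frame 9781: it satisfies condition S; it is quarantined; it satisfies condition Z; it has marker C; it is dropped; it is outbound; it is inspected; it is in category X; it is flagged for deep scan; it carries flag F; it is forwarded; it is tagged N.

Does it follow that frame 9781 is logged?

By R13 (it satisfies condition S, it is in category X, it is outbound): it is in state P.
By R20 (it is dropped, it is flagged for deep scan): it originates from an untrusted subnet.
By R22 (it has marker C, it is tagged N): it is in state M.
By R23 (it originates from an untrusted subnet, it is flagged for deep scan): it is tagged V.
By R25 (it is quarantined): it meets criterion E.
By R26 (it is forwarded): it exceeds the size threshold.
By R10 (it is in state M, it is in state P): it is authenticated.
By R15 (it is authenticated, it is dropped): it satisfies condition V1.
By R16 (it exceeds the size threshold): it arrived on a privileged port.
By R31 (it arrived on a privileged port, it meets criterion E): it is in state H.
By R8 (it satisfies condition V1, it is tagged V): it bypasses inspection.
By R1 (it bypasses inspection): it has attribute B.
By R5 (it has attribute B): it meets criterion T.
By R4 (it meets criterion T): it is inbound.
By R3 (it is inbound, it is forwarded): it is fragmented.
By R12 (it is fragmented, it is in state H): it is logged.

Yes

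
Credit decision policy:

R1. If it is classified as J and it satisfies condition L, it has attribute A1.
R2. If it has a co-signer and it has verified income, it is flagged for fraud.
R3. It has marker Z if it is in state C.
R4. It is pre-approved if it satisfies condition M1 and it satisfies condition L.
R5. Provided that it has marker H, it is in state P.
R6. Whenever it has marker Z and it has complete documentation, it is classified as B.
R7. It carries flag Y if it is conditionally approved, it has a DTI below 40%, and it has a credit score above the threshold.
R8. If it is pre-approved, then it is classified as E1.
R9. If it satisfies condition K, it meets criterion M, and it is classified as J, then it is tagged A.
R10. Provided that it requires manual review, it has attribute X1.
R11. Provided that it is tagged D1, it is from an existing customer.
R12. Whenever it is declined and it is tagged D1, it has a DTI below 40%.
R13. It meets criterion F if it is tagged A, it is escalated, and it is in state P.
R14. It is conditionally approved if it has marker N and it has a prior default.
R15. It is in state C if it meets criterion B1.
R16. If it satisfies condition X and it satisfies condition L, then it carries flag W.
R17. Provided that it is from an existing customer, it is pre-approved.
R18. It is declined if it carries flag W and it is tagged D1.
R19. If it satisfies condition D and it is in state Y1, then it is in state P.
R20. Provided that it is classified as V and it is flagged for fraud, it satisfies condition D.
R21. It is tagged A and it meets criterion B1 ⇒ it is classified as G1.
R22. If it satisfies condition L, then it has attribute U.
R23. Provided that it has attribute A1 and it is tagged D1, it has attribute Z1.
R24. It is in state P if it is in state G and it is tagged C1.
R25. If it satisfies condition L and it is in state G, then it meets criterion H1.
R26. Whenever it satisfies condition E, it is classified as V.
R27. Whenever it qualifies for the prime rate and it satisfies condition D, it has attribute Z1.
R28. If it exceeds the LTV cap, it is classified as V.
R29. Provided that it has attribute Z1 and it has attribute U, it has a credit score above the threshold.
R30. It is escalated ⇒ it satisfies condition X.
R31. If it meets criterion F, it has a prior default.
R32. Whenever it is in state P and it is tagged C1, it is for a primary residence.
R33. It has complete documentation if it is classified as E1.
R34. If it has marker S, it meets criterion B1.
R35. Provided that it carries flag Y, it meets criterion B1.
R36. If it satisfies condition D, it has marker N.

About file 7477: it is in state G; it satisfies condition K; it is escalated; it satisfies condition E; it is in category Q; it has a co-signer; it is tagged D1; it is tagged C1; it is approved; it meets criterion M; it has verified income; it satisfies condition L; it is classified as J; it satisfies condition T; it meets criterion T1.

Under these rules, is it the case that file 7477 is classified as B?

By R1 (it is classified as J, it satisfies condition L): it has attribute A1.
By R2 (it has a co-signer, it has verified income): it is flagged for fraud.
By R9 (it satisfies condition K, it meets criterion M, it is classified as J): it is tagged A.
By R11 (it is tagged D1): it is from an existing customer.
By R17 (it is from an existing customer): it is pre-approved.
By R22 (it satisfies condition L): it has attribute U.
By R23 (it has attribute A1, it is tagged D1): it has attribute Z1.
By R24 (it is in state G, it is tagged C1): it is in state P.
By R26 (it satisfies condition E): it is classified as V.
By R29 (it has attribute Z1, it has attribute U): it has a credit score above the threshold.
By R30 (it is escalated): it satisfies condition X.
By R8 (it is pre-approved): it is classified as E1.
By R13 (it is tagged A, it is escalated, it is in state P): it meets criterion F.
By R16 (it satisfies condition X, it satisfies condition L): it carries flag W.
By R18 (it carries flag W, it is tagged D1): it is declined.
By R20 (it is classified as V, it is flagged for fraud): it satisfies condition D.
By R31 (it meets criterion F): it has a prior default.
By R33 (it is classified as E1): it has complete documentation.
By R36 (it satisfies condition D): it has marker N.
By R12 (it is declined, it is tagged D1): it has a DTI below 40%.
By R14 (it has marker N, it has a prior default): it is conditionally approved.
By R7 (it is conditionally approved, it has a DTI below 40%, it has a credit score above the threshold): it carries flag Y.
By R35 (it carries flag Y): it meets criterion B1.
By R15 (it meets criterion B1): it is in state C.
By R3 (it is in state C): it has marker Z.
By R6 (it has marker Z, it has complete documentation): it is classified as B.

Yes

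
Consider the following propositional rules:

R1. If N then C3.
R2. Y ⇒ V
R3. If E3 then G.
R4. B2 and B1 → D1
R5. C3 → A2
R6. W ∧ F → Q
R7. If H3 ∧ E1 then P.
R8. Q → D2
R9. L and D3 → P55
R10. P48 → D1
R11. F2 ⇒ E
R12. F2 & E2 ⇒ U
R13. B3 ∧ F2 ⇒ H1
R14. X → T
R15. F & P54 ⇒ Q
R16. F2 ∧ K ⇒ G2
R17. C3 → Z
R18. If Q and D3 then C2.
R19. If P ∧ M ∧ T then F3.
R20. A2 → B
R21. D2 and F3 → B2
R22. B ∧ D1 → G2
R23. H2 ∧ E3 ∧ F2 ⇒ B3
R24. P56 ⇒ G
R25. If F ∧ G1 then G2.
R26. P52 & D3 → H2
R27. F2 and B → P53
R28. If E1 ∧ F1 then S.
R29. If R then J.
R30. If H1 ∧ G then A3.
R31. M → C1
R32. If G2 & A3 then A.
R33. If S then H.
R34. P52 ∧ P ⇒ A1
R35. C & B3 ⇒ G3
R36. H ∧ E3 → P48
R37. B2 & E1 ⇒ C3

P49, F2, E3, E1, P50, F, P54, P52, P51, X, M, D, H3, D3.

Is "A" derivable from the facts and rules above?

No

Forward chaining from the given facts derives: G, P, E, T, Q, C2, F3, H2, C1, A1, D2, B2, B3, C3, A2, H1, Z, B, P53, A3.
The only rule concluding A is R32, which needs G2; that is never established.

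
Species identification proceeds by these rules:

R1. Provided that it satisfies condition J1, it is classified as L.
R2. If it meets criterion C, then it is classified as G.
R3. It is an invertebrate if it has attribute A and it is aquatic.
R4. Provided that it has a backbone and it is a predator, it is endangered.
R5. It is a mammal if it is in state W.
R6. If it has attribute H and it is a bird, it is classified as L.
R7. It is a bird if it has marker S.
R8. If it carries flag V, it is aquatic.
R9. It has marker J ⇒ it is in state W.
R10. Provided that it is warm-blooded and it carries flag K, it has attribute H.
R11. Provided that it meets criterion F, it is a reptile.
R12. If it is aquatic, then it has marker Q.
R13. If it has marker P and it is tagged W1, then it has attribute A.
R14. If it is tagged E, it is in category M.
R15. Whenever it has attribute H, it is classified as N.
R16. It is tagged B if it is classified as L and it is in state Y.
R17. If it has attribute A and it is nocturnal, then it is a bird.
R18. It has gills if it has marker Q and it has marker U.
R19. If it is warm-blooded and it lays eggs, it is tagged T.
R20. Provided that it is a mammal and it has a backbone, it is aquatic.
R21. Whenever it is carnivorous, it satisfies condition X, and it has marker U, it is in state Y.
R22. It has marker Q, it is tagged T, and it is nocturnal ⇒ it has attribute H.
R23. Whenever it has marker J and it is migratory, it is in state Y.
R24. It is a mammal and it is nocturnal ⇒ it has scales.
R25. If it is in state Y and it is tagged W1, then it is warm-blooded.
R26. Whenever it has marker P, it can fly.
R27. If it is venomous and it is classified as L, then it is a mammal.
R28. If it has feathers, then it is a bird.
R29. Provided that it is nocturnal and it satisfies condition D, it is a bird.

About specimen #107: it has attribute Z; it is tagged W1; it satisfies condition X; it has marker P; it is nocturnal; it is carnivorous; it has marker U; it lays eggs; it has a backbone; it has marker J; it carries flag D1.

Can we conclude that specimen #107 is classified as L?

Yes

By R9 (it has marker J): it is in state W.
By R13 (it has marker P, it is tagged W1): it has attribute A.
By R17 (it has attribute A, it is nocturnal): it is a bird.
By R21 (it is carnivorous, it satisfies condition X, it has marker U): it is in state Y.
By R25 (it is in state Y, it is tagged W1): it is warm-blooded.
By R5 (it is in state W): it is a mammal.
By R19 (it is warm-blooded, it lays eggs): it is tagged T.
By R20 (it is a mammal, it has a backbone): it is aquatic.
By R12 (it is aquatic): it has marker Q.
By R22 (it has marker Q, it is tagged T, it is nocturnal): it has attribute H.
By R6 (it has attribute H, it is a bird): it is classified as L.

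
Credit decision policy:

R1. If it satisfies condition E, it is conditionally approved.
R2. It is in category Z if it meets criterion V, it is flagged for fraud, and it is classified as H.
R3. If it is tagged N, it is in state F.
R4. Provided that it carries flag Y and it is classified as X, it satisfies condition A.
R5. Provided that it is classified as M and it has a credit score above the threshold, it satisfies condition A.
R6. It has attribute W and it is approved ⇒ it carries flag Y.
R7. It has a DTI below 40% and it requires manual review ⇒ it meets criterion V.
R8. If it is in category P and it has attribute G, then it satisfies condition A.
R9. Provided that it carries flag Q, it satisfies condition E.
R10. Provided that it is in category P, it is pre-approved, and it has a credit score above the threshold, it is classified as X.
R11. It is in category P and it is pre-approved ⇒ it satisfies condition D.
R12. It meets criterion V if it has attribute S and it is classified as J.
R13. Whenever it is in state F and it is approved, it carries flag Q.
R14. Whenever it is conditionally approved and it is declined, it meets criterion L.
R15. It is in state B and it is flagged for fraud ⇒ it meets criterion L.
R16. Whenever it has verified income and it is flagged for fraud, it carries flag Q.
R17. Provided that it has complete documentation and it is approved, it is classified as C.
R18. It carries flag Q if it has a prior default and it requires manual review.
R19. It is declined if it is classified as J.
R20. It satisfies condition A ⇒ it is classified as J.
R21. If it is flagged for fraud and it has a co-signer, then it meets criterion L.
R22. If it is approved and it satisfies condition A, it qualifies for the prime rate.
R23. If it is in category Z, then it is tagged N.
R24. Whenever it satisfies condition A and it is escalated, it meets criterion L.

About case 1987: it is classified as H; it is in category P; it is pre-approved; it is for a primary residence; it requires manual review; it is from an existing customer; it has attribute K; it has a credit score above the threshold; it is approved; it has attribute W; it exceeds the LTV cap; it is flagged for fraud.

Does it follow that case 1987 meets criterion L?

Forward chaining from the given facts derives: carries flag Y, is classified as X, satisfies condition D, satisfies condition A, is classified as J, qualifies for the prime rate, is declined.
Rules concluding "it meets criterion L": R14 needs "it is conditionally approved"; R15 needs "it is in state B"; R21 needs "it has a co-signer"; R24 needs "it is escalated" — none of these are established.

No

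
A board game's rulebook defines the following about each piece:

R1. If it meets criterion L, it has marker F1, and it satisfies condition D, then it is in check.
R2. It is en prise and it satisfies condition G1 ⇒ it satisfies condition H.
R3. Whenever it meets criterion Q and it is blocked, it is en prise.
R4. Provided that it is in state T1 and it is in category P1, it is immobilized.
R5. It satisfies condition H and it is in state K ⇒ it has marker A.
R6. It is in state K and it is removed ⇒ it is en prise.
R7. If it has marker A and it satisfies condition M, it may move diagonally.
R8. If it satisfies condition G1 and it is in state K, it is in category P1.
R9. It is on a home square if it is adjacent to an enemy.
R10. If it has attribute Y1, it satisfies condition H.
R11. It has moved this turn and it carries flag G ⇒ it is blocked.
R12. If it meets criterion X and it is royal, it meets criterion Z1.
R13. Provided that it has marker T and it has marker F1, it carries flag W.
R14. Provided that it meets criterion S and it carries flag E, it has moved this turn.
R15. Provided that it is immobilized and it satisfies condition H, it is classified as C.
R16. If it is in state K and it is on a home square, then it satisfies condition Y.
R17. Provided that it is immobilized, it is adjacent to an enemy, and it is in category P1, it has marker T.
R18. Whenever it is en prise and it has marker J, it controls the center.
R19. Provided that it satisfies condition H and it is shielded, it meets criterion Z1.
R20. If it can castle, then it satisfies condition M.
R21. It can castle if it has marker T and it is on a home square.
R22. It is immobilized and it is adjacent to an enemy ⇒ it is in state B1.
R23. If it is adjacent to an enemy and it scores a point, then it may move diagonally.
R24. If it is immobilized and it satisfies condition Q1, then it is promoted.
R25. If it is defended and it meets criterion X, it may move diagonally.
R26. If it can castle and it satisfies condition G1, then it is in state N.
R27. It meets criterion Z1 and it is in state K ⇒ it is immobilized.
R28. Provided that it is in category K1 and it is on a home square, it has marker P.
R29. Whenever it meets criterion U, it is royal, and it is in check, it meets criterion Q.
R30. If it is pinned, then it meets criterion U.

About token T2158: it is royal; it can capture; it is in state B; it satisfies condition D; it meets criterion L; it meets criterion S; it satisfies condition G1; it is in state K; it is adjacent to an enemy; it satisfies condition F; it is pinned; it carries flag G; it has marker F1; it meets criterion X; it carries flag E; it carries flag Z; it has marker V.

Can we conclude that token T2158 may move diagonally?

By R1 (it meets criterion L, it has marker F1, it satisfies condition D): it is in check.
By R8 (it satisfies condition G1, it is in state K): it is in category P1.
By R9 (it is adjacent to an enemy): it is on a home square.
By R12 (it meets criterion X, it is royal): it meets criterion Z1.
By R14 (it meets criterion S, it carries flag E): it has moved this turn.
By R27 (it meets criterion Z1, it is in state K): it is immobilized.
By R30 (it is pinned): it meets criterion U.
By R11 (it has moved this turn, it carries flag G): it is blocked.
By R17 (it is immobilized, it is adjacent to an enemy, it is in category P1): it has marker T.
By R21 (it has marker T, it is on a home square): it can castle.
By R29 (it meets criterion U, it is royal, it is in check): it meets criterion Q.
By R3 (it meets criterion Q, it is blocked): it is en prise.
By R20 (it can castle): it satisfies condition M.
By R2 (it is en prise, it satisfies condition G1): it satisfies condition H.
By R5 (it satisfies condition H, it is in state K): it has marker A.
By R7 (it has marker A, it satisfies condition M): it may move diagonally.

Yes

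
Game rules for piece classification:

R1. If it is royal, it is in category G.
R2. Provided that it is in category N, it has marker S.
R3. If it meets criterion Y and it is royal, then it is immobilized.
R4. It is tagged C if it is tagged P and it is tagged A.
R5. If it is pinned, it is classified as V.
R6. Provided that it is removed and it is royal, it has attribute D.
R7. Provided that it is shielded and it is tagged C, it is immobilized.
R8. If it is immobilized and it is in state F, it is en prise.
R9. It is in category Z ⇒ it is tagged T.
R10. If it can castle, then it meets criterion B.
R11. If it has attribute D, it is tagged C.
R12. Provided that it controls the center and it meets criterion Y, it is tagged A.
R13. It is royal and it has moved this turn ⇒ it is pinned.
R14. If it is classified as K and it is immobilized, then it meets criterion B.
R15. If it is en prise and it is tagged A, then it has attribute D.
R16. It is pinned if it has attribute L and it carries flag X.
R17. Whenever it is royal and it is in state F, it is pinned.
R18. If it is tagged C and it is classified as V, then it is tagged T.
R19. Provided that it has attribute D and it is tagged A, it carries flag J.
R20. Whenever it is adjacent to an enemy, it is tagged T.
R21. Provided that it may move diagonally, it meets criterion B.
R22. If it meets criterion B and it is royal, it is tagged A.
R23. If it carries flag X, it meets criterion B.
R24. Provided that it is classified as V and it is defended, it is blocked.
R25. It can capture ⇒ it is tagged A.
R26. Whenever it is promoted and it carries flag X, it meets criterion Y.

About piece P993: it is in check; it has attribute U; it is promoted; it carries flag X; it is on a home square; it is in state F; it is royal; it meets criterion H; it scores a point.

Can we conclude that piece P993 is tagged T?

Yes

By R17 (it is royal, it is in state F): it is pinned.
By R23 (it carries flag X): it meets criterion B.
By R26 (it is promoted, it carries flag X): it meets criterion Y.
By R3 (it meets criterion Y, it is royal): it is immobilized.
By R5 (it is pinned): it is classified as V.
By R8 (it is immobilized, it is in state F): it is en prise.
By R22 (it meets criterion B, it is royal): it is tagged A.
By R15 (it is en prise, it is tagged A): it has attribute D.
By R11 (it has attribute D): it is tagged C.
By R18 (it is tagged C, it is classified as V): it is tagged T.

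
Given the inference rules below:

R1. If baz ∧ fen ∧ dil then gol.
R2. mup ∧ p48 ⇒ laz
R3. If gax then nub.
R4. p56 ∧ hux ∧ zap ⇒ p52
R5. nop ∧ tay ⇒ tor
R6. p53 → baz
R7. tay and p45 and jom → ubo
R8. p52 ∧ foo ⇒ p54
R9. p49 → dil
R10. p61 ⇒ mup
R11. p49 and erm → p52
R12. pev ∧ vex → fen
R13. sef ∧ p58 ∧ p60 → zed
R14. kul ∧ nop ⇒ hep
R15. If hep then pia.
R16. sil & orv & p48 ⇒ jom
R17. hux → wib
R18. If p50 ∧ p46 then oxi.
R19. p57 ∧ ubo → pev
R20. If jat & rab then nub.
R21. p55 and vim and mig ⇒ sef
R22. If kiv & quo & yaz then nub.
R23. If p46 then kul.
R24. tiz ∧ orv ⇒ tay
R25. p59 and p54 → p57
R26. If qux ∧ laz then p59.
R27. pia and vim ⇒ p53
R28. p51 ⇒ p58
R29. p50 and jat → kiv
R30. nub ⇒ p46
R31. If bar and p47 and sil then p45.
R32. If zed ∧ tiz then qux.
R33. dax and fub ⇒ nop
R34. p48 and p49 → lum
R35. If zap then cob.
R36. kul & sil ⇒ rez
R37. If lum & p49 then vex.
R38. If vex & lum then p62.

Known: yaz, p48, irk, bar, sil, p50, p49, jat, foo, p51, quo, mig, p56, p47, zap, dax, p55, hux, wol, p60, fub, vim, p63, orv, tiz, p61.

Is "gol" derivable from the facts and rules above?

Yes

p52  (by R4: p56, hux, zap)
p54  (by R8: p52, foo)
dil  (by R9: p49)
mup  (by R10: p61)
jom  (by R16: sil, orv, p48)
sef  (by R21: p55, vim, mig)
tay  (by R24: tiz, orv)
p58  (by R28: p51)
kiv  (by R29: p50, jat)
p45  (by R31: bar, p47, sil)
nop  (by R33: dax, fub)
lum  (by R34: p48, p49)
vex  (by R37: lum, p49)
laz  (by R2: mup, p48)
ubo  (by R7: tay, p45, jom)
zed  (by R13: sef, p58, p60)
nub  (by R22: kiv, quo, yaz)
p46  (by R30: nub)
qux  (by R32: zed, tiz)
kul  (by R23: p46)
p59  (by R26: qux, laz)
hep  (by R14: kul, nop)
pia  (by R15: hep)
p57  (by R25: p59, p54)
p53  (by R27: pia, vim)
baz  (by R6: p53)
pev  (by R19: p57, ubo)
fen  (by R12: pev, vex)
gol  (by R1: baz, fen, dil)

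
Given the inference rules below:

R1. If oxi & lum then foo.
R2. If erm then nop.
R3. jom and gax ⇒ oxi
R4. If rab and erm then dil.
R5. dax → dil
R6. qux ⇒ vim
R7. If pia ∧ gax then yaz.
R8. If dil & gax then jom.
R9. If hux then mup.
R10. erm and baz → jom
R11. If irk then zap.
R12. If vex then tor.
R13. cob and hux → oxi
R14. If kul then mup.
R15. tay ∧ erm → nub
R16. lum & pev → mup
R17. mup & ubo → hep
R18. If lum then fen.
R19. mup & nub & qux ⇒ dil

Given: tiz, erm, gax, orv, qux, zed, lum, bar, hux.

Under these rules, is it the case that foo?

No

Forward chaining from the given facts derives: nop, vim, mup, fen.
The only rule concluding foo is R1, which needs oxi; that is never established.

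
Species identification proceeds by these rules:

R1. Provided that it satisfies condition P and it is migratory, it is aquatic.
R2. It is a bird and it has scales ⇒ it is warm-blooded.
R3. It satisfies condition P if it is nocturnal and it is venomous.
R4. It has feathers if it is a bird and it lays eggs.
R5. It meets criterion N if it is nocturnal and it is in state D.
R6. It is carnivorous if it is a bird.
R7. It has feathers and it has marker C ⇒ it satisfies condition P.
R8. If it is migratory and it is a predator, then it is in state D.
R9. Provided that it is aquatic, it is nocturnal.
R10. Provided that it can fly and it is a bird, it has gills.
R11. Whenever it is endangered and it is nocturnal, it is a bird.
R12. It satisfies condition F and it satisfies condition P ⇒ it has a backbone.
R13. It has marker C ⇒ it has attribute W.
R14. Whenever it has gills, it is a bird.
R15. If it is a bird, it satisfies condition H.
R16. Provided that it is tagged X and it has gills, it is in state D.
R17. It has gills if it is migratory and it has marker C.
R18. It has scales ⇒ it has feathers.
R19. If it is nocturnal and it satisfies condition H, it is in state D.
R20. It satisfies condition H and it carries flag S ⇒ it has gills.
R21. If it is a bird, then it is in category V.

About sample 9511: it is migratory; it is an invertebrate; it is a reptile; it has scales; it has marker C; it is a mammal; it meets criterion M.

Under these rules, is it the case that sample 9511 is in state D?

By R17 (it is migratory, it has marker C): it has gills.
By R18 (it has scales): it has feathers.
By R7 (it has feathers, it has marker C): it satisfies condition P.
By R14 (it has gills): it is a bird.
By R15 (it is a bird): it satisfies condition H.
By R1 (it satisfies condition P, it is migratory): it is aquatic.
By R9 (it is aquatic): it is nocturnal.
By R19 (it is nocturnal, it satisfies condition H): it is in state D.

Yes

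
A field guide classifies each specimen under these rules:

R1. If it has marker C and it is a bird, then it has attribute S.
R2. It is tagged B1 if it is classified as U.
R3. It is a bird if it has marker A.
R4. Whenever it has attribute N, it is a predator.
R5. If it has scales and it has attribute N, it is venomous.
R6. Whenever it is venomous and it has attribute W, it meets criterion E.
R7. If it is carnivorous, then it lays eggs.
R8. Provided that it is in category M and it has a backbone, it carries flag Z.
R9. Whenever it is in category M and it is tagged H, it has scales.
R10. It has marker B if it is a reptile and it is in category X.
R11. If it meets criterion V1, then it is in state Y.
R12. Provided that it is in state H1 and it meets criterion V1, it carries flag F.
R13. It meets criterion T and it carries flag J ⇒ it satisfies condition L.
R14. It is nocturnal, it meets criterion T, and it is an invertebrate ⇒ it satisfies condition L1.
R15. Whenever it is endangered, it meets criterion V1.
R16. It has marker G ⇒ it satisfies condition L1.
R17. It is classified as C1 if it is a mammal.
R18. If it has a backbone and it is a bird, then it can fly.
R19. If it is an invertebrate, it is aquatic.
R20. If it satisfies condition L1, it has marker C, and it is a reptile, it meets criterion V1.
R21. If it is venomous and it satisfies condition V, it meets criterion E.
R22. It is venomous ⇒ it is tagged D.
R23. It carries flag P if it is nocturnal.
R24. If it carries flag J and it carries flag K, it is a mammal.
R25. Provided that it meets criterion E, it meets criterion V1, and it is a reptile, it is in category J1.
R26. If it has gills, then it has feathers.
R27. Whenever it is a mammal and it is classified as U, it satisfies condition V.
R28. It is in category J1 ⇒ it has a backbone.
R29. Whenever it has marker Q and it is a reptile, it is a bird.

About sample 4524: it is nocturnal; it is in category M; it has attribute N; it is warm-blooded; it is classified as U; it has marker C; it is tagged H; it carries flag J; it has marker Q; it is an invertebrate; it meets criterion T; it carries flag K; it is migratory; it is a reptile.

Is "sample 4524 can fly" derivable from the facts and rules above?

Yes

By R9 (it is in category M, it is tagged H): it has scales.
By R14 (it is nocturnal, it meets criterion T, it is an invertebrate): it satisfies condition L1.
By R20 (it satisfies condition L1, it has marker C, it is a reptile): it meets criterion V1.
By R24 (it carries flag J, it carries flag K): it is a mammal.
By R27 (it is a mammal, it is classified as U): it satisfies condition V.
By R29 (it has marker Q, it is a reptile): it is a bird.
By R5 (it has scales, it has attribute N): it is venomous.
By R21 (it is venomous, it satisfies condition V): it meets criterion E.
By R25 (it meets criterion E, it meets criterion V1, it is a reptile): it is in category J1.
By R28 (it is in category J1): it has a backbone.
By R18 (it has a backbone, it is a bird): it can fly.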